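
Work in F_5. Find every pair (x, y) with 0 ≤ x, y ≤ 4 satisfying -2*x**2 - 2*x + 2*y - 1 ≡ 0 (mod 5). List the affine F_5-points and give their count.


Affine F_5-points: {(0, 3), (1, 0), (2, 4), (3, 0), (4, 3)}; count = 5.

For each of the 25 pairs (x, y) ∈ F_5², evaluate f(x, y) mod 5. Record the zeros.
  x = 0: [0↦4, 1↦1, 2↦3, 3↦0, 4↦2]  zeros at y ∈ {3}
  x = 1: [0↦0, 1↦2, 2↦4, 3↦1, 4↦3]  zeros at y ∈ {0}
  x = 2: [0↦2, 1↦4, 2↦1, 3↦3, 4↦0]  zeros at y ∈ {4}
  x = 3: [0↦0, 1↦2, 2↦4, 3↦1, 4↦3]  zeros at y ∈ {0}
  x = 4: [0↦4, 1↦1, 2↦3, 3↦0, 4↦2]  zeros at y ∈ {3}
Collecting zeros: affine points = {(0, 3), (1, 0), (2, 4), (3, 0), (4, 3)}.
Total count |C(F_5)_aff| = 5.


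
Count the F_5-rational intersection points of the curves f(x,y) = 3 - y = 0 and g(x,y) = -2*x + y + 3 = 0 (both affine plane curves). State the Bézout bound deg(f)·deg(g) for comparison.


Common zeros: {(3, 3)}; count = 1; Bézout bound = 1.

deg(f) = 1, deg(g) = 1, so Bézout bound = 1.
Scan x ∈ F_5. For each x, list the y ∈ F_5 with f(x, y) ≡ 0 and those with g(x, y) ≡ 0 (mod 5); the common zeros in that column are the intersection.
  x = 0: f ≡ 0 at y ∈ {3}; g ≡ 0 at y ∈ {2}; common: ∅.
  x = 1: f ≡ 0 at y ∈ {3}; g ≡ 0 at y ∈ {4}; common: ∅.
  x = 2: f ≡ 0 at y ∈ {3}; g ≡ 0 at y ∈ {1}; common: ∅.
  x = 3: f ≡ 0 at y ∈ {3}; g ≡ 0 at y ∈ {3}; common: {3}.
  x = 4: f ≡ 0 at y ∈ {3}; g ≡ 0 at y ∈ {0}; common: ∅.
Collecting: common zeros = {(3, 3)}, so the count is 1.
Comparison with the Bézout bound: 1 ≤ 1 = deg(f)·deg(g), as expected for curves with no common component (the bound is attained).


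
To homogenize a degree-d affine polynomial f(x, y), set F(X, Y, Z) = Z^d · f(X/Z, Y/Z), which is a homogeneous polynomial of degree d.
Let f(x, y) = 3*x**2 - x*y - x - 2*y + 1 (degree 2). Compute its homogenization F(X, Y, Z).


F(X, Y, Z) = 3*X**2 - X*Y - X*Z - 2*Y*Z + Z**2

deg(f) = 2.
Substitute x = X/Z, y = Y/Z into f, then multiply by Z^2.
  monomial 3·x^2·y^0 ↦ 3·X^2·Y^0·Z^0.
  monomial -1·x^1·y^1 ↦ -1·X^1·Y^1·Z^0.
  monomial -1·x^1·y^0 ↦ -1·X^1·Y^0·Z^1.
  monomial -2·x^0·y^1 ↦ -2·X^0·Y^1·Z^1.
  monomial 1·x^0·y^0 ↦ 1·X^0·Y^0·Z^2.
Collecting: F(X, Y, Z) = 3*X**2 - X*Y - X*Z - 2*Y*Z + Z**2.


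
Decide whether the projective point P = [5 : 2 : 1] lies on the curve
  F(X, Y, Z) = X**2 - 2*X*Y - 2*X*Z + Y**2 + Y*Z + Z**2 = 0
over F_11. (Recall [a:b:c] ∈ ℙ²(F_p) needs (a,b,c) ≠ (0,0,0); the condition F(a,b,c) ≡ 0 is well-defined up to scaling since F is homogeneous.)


F(5,2,1) ≡ 2 (mod 11); P is NOT on the curve.

Evaluate F(5, 2, 1) term-by-term (mod 11).
  X**2 ↦ 1·25·1·1 = 25
  -2*X*Y ↦ -2·5·2·1 = -20
  -2*X*Z ↦ -2·5·1·1 = -10
  Y**2 ↦ 1·1·4·1 = 4
  Y*Z ↦ 1·1·2·1 = 2
  Z**2 ↦ 1·1·1·1 = 1
Sum: F(5, 2, 1) = (25) + (-20) + (-10) + (4) + (2) + (1) = 2.
Reducing mod 11: 2 ≡ 2 (mod 11).
Since F(a, b, c) ≡ 2 ≠ 0 (mod 11), P does NOT lie on the curve.


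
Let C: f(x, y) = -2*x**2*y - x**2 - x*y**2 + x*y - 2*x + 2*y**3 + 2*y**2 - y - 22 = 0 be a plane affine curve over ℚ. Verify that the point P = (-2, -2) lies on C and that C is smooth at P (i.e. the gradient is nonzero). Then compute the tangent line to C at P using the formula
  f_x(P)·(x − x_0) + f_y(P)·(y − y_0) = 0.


Tangent line at P: -20*x - 3*y - 46 = 0.

Step 1: f(-2, -2) = 0, so P lies on C.
Step 2: partial derivatives
  f_x(x, y) = -4*x*y - 2*x - y**2 + y - 2, f_y(x, y) = -2*x**2 - 2*x*y + x + 6*y**2 + 4*y - 1.
  f_x(P) = -20, f_y(P) = -3 (gradient nonzero, so P is smooth).
Step 3: tangent line at P: -20·(x − -2) + -3·(y − -2) = 0.
Expanding: -20*x - 3*y - 46 = 0.


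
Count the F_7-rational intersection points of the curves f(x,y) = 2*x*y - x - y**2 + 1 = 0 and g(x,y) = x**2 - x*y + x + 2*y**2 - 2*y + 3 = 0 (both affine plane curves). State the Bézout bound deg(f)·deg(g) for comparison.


Common zeros: {(0, 6), (1, 2)}; count = 2; Bézout bound = 4.

deg(f) = 2, deg(g) = 2, so Bézout bound = 4.
Scan x ∈ F_7. For each x, list the y ∈ F_7 with f(x, y) ≡ 0 and those with g(x, y) ≡ 0 (mod 7); the common zeros in that column are the intersection.
  x = 0: f ≡ 0 at y ∈ {1, 6}; g ≡ 0 at y ∈ {2, 6}; common: {6}.
  x = 1: f ≡ 0 at y ∈ {0, 2}; g ≡ 0 at y ∈ {2, 3}; common: {2}.
  x = 2: f ≡ 0 at y ∈ ∅; g ≡ 0 at y ∈ {1}; common: ∅.
  x = 3: f ≡ 0 at y ∈ {3}; g ≡ 0 at y ∈ ∅; common: ∅.
  x = 4: f ≡ 0 at y ∈ ∅; g ≡ 0 at y ∈ ∅; common: ∅.
  x = 5: f ≡ 0 at y ∈ {5}; g ≡ 0 at y ∈ {1, 6}; common: ∅.
  x = 6: f ≡ 0 at y ∈ ∅; g ≡ 0 at y ∈ ∅; common: ∅.
Collecting: common zeros = {(0, 6), (1, 2)}, so the count is 2.
Comparison with the Bézout bound: 2 ≤ 4 = deg(f)·deg(g), as expected for curves with no common component (the affine F_7-count falls short of the bound because intersections may lie at infinity, over extension fields, or carry multiplicity).


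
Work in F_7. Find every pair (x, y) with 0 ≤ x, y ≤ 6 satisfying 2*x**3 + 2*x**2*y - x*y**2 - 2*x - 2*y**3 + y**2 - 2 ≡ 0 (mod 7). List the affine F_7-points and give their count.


Affine F_7-points: {(0, 2), (1, 2), (3, 3), (3, 4), (3, 6), (4, 2), (4, 3), (4, 4), (5, 0), (6, 1), (6, 6)}; count = 11.

For each of the 49 pairs (x, y) ∈ F_7², evaluate f(x, y) mod 7. Record the zeros.
  x = 0: [0↦5, 1↦4, 2↦0, 3↦2, 4↦5, 5↦4, 6↦1]  zeros at y ∈ {2}
  x = 1: [0↦5, 1↦5, 2↦0, 3↦6, 4↦4, 5↦3, 6↦5]  zeros at y ∈ {2}
  x = 2: [0↦3, 1↦1, 2↦6, 3↦6, 4↦3, 5↦6, 6↦3]  zeros at y ∈ ∅
  x = 3: [0↦4, 1↦4, 2↦2, 3↦0, 4↦0, 5↦4, 6↦0]  zeros at y ∈ {3, 4, 6}
  x = 4: [0↦6, 1↦5, 2↦0, 3↦0, 4↦0, 5↦2, 6↦1]  zeros at y ∈ {2, 3, 4}
  x = 5: [0↦0, 1↦2, 2↦5, 3↦4, 4↦1, 5↦5, 6↦4]  zeros at y ∈ {0}
  x = 6: [0↦5, 1↦0, 2↦1, 3↦3, 4↦1, 5↦4, 6↦0]  zeros at y ∈ {1, 6}
Collecting zeros: affine points = {(0, 2), (1, 2), (3, 3), (3, 4), (3, 6), (4, 2), (4, 3), (4, 4), (5, 0), (6, 1), (6, 6)}.
Total count |C(F_7)_aff| = 11.


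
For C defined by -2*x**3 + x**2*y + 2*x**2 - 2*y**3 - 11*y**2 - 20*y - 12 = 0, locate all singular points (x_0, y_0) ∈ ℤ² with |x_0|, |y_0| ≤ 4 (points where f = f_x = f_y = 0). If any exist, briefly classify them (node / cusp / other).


Singular points: {(0, -2)}; classification: cusp.

Compute partial derivatives:
  f_x = -6*x**2 + 2*x*y + 4*x.
  f_y = x**2 - 6*y**2 - 22*y - 20.
Scan x_0 ∈ {−4, ..., 4}. For each x_0, f_y(x_0, y) is a polynomial in y; find its integer roots y ∈ {−4, ..., 4}, then test f_x and f at those candidates.
  x = -4: f_y(-4, y) = -6*y**2 - 22*y - 4; no integer root y with |y| ≤ 4.
  x = -3: f_y(-3, y) = -6*y**2 - 22*y - 11; no integer root y with |y| ≤ 4.
  x = -2: f_y(-2, y) = -6*y**2 - 22*y - 16; vanishes at y ∈ {-1}. (-2, -1): f_x = -28 ≠ 0.
  x = -1: f_y(-1, y) = -6*y**2 - 22*y - 19; no integer root y with |y| ≤ 4.
  x = 0: f_y(0, y) = -6*y**2 - 22*y - 20; vanishes at y ∈ {-2}. (0, -2): f_x = 0, f = 0 — SINGULAR.
  x = 1: f_y(1, y) = -6*y**2 - 22*y - 19; no integer root y with |y| ≤ 4.
  x = 2: f_y(2, y) = -6*y**2 - 22*y - 16; vanishes at y ∈ {-1}. (2, -1): f_x = -20 ≠ 0.
  x = 3: f_y(3, y) = -6*y**2 - 22*y - 11; no integer root y with |y| ≤ 4.
  x = 4: f_y(4, y) = -6*y**2 - 22*y - 4; no integer root y with |y| ≤ 4.
Only singular point on the grid: (0, -2).
Classify: substitute x = 0 + u, y = -2 + v and expand: f = -2*u**3 + u**2*v - 2*v**3 + v**2.
No constant or linear terms (consistent with a singular point). Quadratic part: v**2. Cubic part: -2*u**3 + u**2*v - 2*v**3.
The quadratic part v**2 is a perfect square, so there is a single (double) tangent line v = 0, i.e. y = -2. Restricting the cubic part to that line (v = 0) leaves -2*u**3 ≠ 0, so f is not divisible by v and the branch is v² ≈ 2*u**3 to lowest order — this is a cusp.
Classification: cusp.


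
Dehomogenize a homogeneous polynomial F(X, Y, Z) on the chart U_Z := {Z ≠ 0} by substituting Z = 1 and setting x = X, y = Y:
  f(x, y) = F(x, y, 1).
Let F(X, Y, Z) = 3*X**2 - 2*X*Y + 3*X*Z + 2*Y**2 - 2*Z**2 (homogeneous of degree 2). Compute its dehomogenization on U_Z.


f(x, y) = 3*x**2 - 2*x*y + 3*x + 2*y**2 - 2

On U_Z we set Z = 1. Each monomial c·X^i·Y^j·Z^k in F becomes c·x^i·y^j·1^k = c·x^i·y^j.
Substituting Z = 1: F(X, Y, 1) = 3*x**2 - 2*x*y + 3*x + 2*y**2 - 2.
Note: deg(f) ≤ deg(F) = 2; strict inequality happens when F is divisible by Z (lost terms).


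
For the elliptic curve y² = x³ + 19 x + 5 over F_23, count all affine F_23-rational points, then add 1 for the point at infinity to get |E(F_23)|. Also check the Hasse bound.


Affine points = {(1, 5), (1, 18), (5, 8), (5, 15), (6, 6), (6, 17), (8, 5), (8, 18), (9, 10), (9, 13), (11, 2), (11, 21), (12, 11), (12, 12), (14, 5), (14, 18), (15, 10), (15, 13), (16, 9), (16, 14), (19, 7), (19, 16), (20, 6), (20, 17), (22, 10), (22, 13)}; affine count = 26; |E(F_23)| = 27.

Discriminant check: Δ ∝ 4a³ + 27b² = 4·19³ + 27·5² = 4·6859 + 27·25 ≡ 5 (mod 23). Nonzero ⇒ E is nonsingular.
For each x ∈ F_23, compute rhs = x³ + 19·x + 5 mod 23, then count y ∈ F_23 with y² ≡ rhs.
  x = 0: rhs = 5, matching y values: none (0 points).
  x = 1: rhs = 2, matching y values: 5, 18 (2 points).
  x = 2: rhs = 5, matching y values: none (0 points).
  x = 3: rhs = 20, matching y values: none (0 points).
  x = 4: rhs = 7, matching y values: none (0 points).
  x = 5: rhs = 18, matching y values: 8, 15 (2 points).
  x = 6: rhs = 13, matching y values: 6, 17 (2 points).
  x = 7: rhs = 21, matching y values: none (0 points).
  x = 8: rhs = 2, matching y values: 5, 18 (2 points).
  x = 9: rhs = 8, matching y values: 10, 13 (2 points).
  x = 10: rhs = 22, matching y values: none (0 points).
  x = 11: rhs = 4, matching y values: 2, 21 (2 points).
  x = 12: rhs = 6, matching y values: 11, 12 (2 points).
  x = 13: rhs = 11, matching y values: none (0 points).
  x = 14: rhs = 2, matching y values: 5, 18 (2 points).
  x = 15: rhs = 8, matching y values: 10, 13 (2 points).
  x = 16: rhs = 12, matching y values: 9, 14 (2 points).
  x = 17: rhs = 20, matching y values: none (0 points).
  x = 18: rhs = 15, matching y values: none (0 points).
  x = 19: rhs = 3, matching y values: 7, 16 (2 points).
  x = 20: rhs = 13, matching y values: 6, 17 (2 points).
  x = 21: rhs = 5, matching y values: none (0 points).
  x = 22: rhs = 8, matching y values: 10, 13 (2 points).
Total affine count: 26.
Full point count |E(F_23)| = 26 + 1 = 27.
Hasse bound: |27 − (23+1)| = |3| = 3 ≤ 2√23 ≈ 9.5917 ✓.


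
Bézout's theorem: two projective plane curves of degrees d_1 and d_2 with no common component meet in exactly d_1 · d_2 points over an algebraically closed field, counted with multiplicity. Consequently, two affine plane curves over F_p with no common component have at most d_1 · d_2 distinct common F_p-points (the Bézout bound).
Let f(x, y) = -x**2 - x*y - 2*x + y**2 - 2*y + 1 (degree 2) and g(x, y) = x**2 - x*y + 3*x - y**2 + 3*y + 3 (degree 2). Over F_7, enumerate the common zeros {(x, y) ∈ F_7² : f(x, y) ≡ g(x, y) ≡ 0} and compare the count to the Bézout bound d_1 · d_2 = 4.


Common zeros: {(3, 0)}; count = 1; Bézout bound = 4.

deg(f) = 2, deg(g) = 2, so Bézout bound = 4.
Scan x ∈ F_7. For each x, list the y ∈ F_7 with f(x, y) ≡ 0 and those with g(x, y) ≡ 0 (mod 7); the common zeros in that column are the intersection.
  x = 0: f ≡ 0 at y ∈ {1}; g ≡ 0 at y ∈ {5}; common: ∅.
  x = 1: f ≡ 0 at y ∈ ∅; g ≡ 0 at y ∈ {0, 2}; common: ∅.
  x = 2: f ≡ 0 at y ∈ {0, 4}; g ≡ 0 at y ∈ {3, 5}; common: ∅.
  x = 3: f ≡ 0 at y ∈ {0, 5}; g ≡ 0 at y ∈ {0}; common: {0}.
  x = 4: f ≡ 0 at y ∈ {1, 5}; g ≡ 0 at y ∈ ∅; common: ∅.
  x = 5: f ≡ 0 at y ∈ ∅; g ≡ 0 at y ∈ {2, 3}; common: ∅.
  x = 6: f ≡ 0 at y ∈ {4}; g ≡ 0 at y ∈ ∅; common: ∅.
Collecting: common zeros = {(3, 0)}, so the count is 1.
Comparison with the Bézout bound: 1 ≤ 4 = deg(f)·deg(g), as expected for curves with no common component (the affine F_7-count falls short of the bound because intersections may lie at infinity, over extension fields, or carry multiplicity).


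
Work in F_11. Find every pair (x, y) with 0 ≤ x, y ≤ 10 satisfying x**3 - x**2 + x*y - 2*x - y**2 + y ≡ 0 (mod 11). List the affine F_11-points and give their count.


Affine F_11-points: {(0, 0), (0, 1), (2, 0), (2, 3), (3, 6), (3, 9), (4, 1), (4, 4), (5, 3), (8, 1), (8, 8), (10, 0)}; count = 12.

For each of the 121 pairs (x, y) ∈ F_11², evaluate f(x, y) mod 11. Record the zeros.
  x = 0: [0↦0, 1↦0, 2↦9, 3↦5, 4↦10, 5↦2, 6↦3, 7↦2, 8↦10, 9↦5, 10↦9]  zeros at y ∈ {0, 1}
  x = 1: [0↦9, 1↦10, 2↦9, 3↦6, 4↦1, 5↦5, 6↦7, 7↦7, 8↦5, 9↦1, 10↦6]  zeros at y ∈ ∅
  x = 2: [0↦0, 1↦2, 2↦2, 3↦0, 4↦7, 5↦1, 6↦4, 7↦5, 8↦4, 9↦1, 10↦7]  zeros at y ∈ {0, 3}
  x = 3: [0↦1, 1↦4, 2↦5, 3↦4, 4↦1, 5↦7, 6↦0, 7↦2, 8↦2, 9↦0, 10↦7]  zeros at y ∈ {6, 9}
  x = 4: [0↦7, 1↦0, 2↦2, 3↦2, 4↦0, 5↦7, 6↦1, 7↦4, 8↦5, 9↦4, 10↦1]  zeros at y ∈ {1, 4}
  x = 5: [0↦2, 1↦7, 2↦10, 3↦0, 4↦10, 5↦7, 6↦2, 7↦6, 8↦8, 9↦8, 10↦6]  zeros at y ∈ {3}
  x = 6: [0↦3, 1↦9, 2↦2, 3↦4, 4↦4, 5↦2, 6↦9, 7↦3, 8↦6, 9↦7, 10↦6]  zeros at y ∈ ∅
  x = 7: [0↦5, 1↦1, 2↦6, 3↦9, 4↦10, 5↦9, 6↦6, 7↦1, 8↦5, 9↦7, 10↦7]  zeros at y ∈ ∅
  x = 8: [0↦3, 1↦0, 2↦6, 3↦10, 4↦1, 5↦1, 6↦10, 7↦6, 8↦0, 9↦3, 10↦4]  zeros at y ∈ {1, 8}
  x = 9: [0↦3, 1↦1, 2↦8, 3↦2, 4↦5, 5↦6, 6↦5, 7↦2, 8↦8, 9↦1, 10↦3]  zeros at y ∈ ∅
  x = 10: [0↦0, 1↦10, 2↦7, 3↦2, 4↦6, 5↦8, 6↦8, 7↦6, 8↦2, 9↦7, 10↦10]  zeros at y ∈ {0}
Collecting zeros: affine points = {(0, 0), (0, 1), (2, 0), (2, 3), (3, 6), (3, 9), (4, 1), (4, 4), (5, 3), (8, 1), (8, 8), (10, 0)}.
Total count |C(F_11)_aff| = 12.


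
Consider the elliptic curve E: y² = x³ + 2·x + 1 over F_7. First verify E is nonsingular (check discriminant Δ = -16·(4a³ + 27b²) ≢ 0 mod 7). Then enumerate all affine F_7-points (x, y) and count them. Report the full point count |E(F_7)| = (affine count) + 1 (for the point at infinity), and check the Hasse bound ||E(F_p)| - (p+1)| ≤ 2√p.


Affine points = {(0, 1), (0, 6), (1, 2), (1, 5)}; affine count = 4; |E(F_7)| = 5.

Discriminant check: Δ ∝ 4a³ + 27b² = 4·2³ + 27·1² = 4·8 + 27·1 ≡ 3 (mod 7). Nonzero ⇒ E is nonsingular.
For each x ∈ F_7, compute rhs = x³ + 2·x + 1 mod 7, then count y ∈ F_7 with y² ≡ rhs.
  x = 0: rhs = 1, matching y values: 1, 6 (2 points).
  x = 1: rhs = 4, matching y values: 2, 5 (2 points).
  x = 2: rhs = 6, matching y values: none (0 points).
  x = 3: rhs = 6, matching y values: none (0 points).
  x = 4: rhs = 3, matching y values: none (0 points).
  x = 5: rhs = 3, matching y values: none (0 points).
  x = 6: rhs = 5, matching y values: none (0 points).
Total affine count: 4.
Full point count |E(F_7)| = 4 + 1 = 5.
Hasse bound: |5 − (7+1)| = |-3| = 3 ≤ 2√7 ≈ 5.2915 ✓.


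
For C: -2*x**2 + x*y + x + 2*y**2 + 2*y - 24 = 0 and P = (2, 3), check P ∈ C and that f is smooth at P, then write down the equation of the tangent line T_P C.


Tangent line at P: -4*x + 16*y - 40 = 0.

Step 1: f(2, 3) = 0, so P lies on C.
Step 2: partial derivatives
  f_x(x, y) = -4*x + y + 1, f_y(x, y) = x + 4*y + 2.
  f_x(P) = -4, f_y(P) = 16 (gradient nonzero, so P is smooth).
Step 3: tangent line at P: -4·(x − 2) + 16·(y − 3) = 0.
Expanding: -4*x + 16*y - 40 = 0.


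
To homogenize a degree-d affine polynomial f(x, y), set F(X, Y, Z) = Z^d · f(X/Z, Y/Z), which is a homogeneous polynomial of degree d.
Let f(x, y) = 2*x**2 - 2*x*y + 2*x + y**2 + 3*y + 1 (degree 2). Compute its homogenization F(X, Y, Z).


F(X, Y, Z) = 2*X**2 - 2*X*Y + 2*X*Z + Y**2 + 3*Y*Z + Z**2

deg(f) = 2.
Substitute x = X/Z, y = Y/Z into f, then multiply by Z^2.
  monomial 2·x^2·y^0 ↦ 2·X^2·Y^0·Z^0.
  monomial -2·x^1·y^1 ↦ -2·X^1·Y^1·Z^0.
  monomial 2·x^1·y^0 ↦ 2·X^1·Y^0·Z^1.
  monomial 1·x^0·y^2 ↦ 1·X^0·Y^2·Z^0.
  monomial 3·x^0·y^1 ↦ 3·X^0·Y^1·Z^1.
  monomial 1·x^0·y^0 ↦ 1·X^0·Y^0·Z^2.
Collecting: F(X, Y, Z) = 2*X**2 - 2*X*Y + 2*X*Z + Y**2 + 3*Y*Z + Z**2.


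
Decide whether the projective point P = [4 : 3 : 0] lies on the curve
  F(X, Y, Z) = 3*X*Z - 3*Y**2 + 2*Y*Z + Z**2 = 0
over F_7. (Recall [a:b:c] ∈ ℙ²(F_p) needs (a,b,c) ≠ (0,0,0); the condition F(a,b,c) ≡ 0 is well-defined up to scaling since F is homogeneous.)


F(4,3,0) ≡ 1 (mod 7); P is NOT on the curve.

Evaluate F(4, 3, 0) term-by-term (mod 7).
  3*X*Z ↦ 3·4·1·0 = 0
  -3*Y**2 ↦ -3·1·9·1 = -27
  2*Y*Z ↦ 2·1·3·0 = 0
  Z**2 ↦ 1·1·1·0 = 0
Sum: F(4, 3, 0) = (0) + (-27) + (0) + (0) = -27.
Reducing mod 7: -27 ≡ 1 (mod 7).
Since F(a, b, c) ≡ 1 ≠ 0 (mod 7), P does NOT lie on the curve.


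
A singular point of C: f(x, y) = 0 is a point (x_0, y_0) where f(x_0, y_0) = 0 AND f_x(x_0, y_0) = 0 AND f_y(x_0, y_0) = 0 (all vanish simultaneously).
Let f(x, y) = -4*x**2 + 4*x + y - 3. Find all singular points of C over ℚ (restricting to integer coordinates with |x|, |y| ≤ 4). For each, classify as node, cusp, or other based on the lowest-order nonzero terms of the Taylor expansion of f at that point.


No singular points in the scanned grid; C is smooth there.

Compute partial derivatives:
  f_x = 4 - 8*x.
  f_y = 1.
f_y = 1 is a nonzero constant, so f_y never vanishes: no point (x, y) can satisfy f = f_x = f_y = 0. In particular no (x, y) ∈ {−4, ..., 4}² is singular; the curve is smooth.


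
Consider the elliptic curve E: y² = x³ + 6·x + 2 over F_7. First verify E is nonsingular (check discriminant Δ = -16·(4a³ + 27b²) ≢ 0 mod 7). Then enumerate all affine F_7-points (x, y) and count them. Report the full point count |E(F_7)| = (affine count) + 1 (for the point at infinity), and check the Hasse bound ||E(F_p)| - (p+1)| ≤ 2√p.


Affine points = {(0, 3), (0, 4), (1, 3), (1, 4), (2, 1), (2, 6), (6, 3), (6, 4)}; affine count = 8; |E(F_7)| = 9.

Discriminant check: Δ ∝ 4a³ + 27b² = 4·6³ + 27·2² = 4·216 + 27·4 ≡ 6 (mod 7). Nonzero ⇒ E is nonsingular.
For each x ∈ F_7, compute rhs = x³ + 6·x + 2 mod 7, then count y ∈ F_7 with y² ≡ rhs.
  x = 0: rhs = 2, matching y values: 3, 4 (2 points).
  x = 1: rhs = 2, matching y values: 3, 4 (2 points).
  x = 2: rhs = 1, matching y values: 1, 6 (2 points).
  x = 3: rhs = 5, matching y values: none (0 points).
  x = 4: rhs = 6, matching y values: none (0 points).
  x = 5: rhs = 3, matching y values: none (0 points).
  x = 6: rhs = 2, matching y values: 3, 4 (2 points).
Total affine count: 8.
Full point count |E(F_7)| = 8 + 1 = 9.
Hasse bound: |9 − (7+1)| = |1| = 1 ≤ 2√7 ≈ 5.2915 ✓.


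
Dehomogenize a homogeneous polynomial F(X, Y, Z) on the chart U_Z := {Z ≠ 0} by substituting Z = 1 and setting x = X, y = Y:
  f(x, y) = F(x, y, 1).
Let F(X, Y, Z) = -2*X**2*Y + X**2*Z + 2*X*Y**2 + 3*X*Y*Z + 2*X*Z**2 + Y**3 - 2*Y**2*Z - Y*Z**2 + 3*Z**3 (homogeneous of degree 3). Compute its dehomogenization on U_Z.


f(x, y) = -2*x**2*y + x**2 + 2*x*y**2 + 3*x*y + 2*x + y**3 - 2*y**2 - y + 3

On U_Z we set Z = 1. Each monomial c·X^i·Y^j·Z^k in F becomes c·x^i·y^j·1^k = c·x^i·y^j.
Substituting Z = 1: F(X, Y, 1) = -2*x**2*y + x**2 + 2*x*y**2 + 3*x*y + 2*x + y**3 - 2*y**2 - y + 3.
Note: deg(f) ≤ deg(F) = 3; strict inequality happens when F is divisible by Z (lost terms).


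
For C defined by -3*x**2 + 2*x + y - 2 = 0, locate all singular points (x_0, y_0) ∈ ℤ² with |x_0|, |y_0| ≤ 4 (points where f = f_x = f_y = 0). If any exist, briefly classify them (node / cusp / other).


No singular points in the scanned grid; C is smooth there.

Compute partial derivatives:
  f_x = 2 - 6*x.
  f_y = 1.
f_y = 1 is a nonzero constant, so f_y never vanishes: no point (x, y) can satisfy f = f_x = f_y = 0. In particular no (x, y) ∈ {−4, ..., 4}² is singular; the curve is smooth.


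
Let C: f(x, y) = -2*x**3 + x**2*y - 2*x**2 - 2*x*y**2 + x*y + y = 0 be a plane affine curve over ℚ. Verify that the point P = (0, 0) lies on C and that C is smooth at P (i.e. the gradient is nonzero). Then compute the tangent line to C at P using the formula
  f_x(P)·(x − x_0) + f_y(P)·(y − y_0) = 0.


Tangent line at P: y = 0.

Step 1: f(0, 0) = 0, so P lies on C.
Step 2: partial derivatives
  f_x(x, y) = -6*x**2 + 2*x*y - 4*x - 2*y**2 + y, f_y(x, y) = x**2 - 4*x*y + x + 1.
  f_x(P) = 0, f_y(P) = 1 (gradient nonzero, so P is smooth).
Step 3: tangent line at P: 0·(x − 0) + 1·(y − 0) = 0.
Expanding: y = 0.


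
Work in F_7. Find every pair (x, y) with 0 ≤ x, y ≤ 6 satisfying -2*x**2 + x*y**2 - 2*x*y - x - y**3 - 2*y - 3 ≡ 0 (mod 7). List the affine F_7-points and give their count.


Affine F_7-points: {(0, 6), (1, 4), (1, 5), (1, 6), (5, 2), (6, 4), (6, 5)}; count = 7.

For each of the 49 pairs (x, y) ∈ F_7², evaluate f(x, y) mod 7. Record the zeros.
  x = 0: [0↦4, 1↦1, 2↦6, 3↦6, 4↦2, 5↦2, 6↦0]  zeros at y ∈ {6}
  x = 1: [0↦1, 1↦4, 2↦3, 3↦6, 4↦0, 5↦0, 6↦0]  zeros at y ∈ {4, 5, 6}
  x = 2: [0↦1, 1↦3, 2↦3, 3↦2, 4↦1, 5↦1, 6↦3]  zeros at y ∈ ∅
  x = 3: [0↦4, 1↦5, 2↦6, 3↦1, 4↦5, 5↦5, 6↦2]  zeros at y ∈ ∅
  x = 4: [0↦3, 1↦3, 2↦5, 3↦3, 4↦5, 5↦5, 6↦4]  zeros at y ∈ ∅
  x = 5: [0↦5, 1↦4, 2↦0, 3↦1, 4↦1, 5↦1, 6↦2]  zeros at y ∈ {2}
  x = 6: [0↦3, 1↦1, 2↦5, 3↦2, 4↦0, 5↦0, 6↦3]  zeros at y ∈ {4, 5}
Collecting zeros: affine points = {(0, 6), (1, 4), (1, 5), (1, 6), (5, 2), (6, 4), (6, 5)}.
Total count |C(F_7)_aff| = 7.


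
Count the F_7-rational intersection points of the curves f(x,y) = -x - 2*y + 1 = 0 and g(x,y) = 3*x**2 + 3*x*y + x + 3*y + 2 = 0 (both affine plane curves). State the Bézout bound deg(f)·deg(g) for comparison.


Common zeros: {(0, 4), (4, 2)}; count = 2; Bézout bound = 2.

deg(f) = 1, deg(g) = 2, so Bézout bound = 2.
Scan x ∈ F_7. For each x, list the y ∈ F_7 with f(x, y) ≡ 0 and those with g(x, y) ≡ 0 (mod 7); the common zeros in that column are the intersection.
  x = 0: f ≡ 0 at y ∈ {4}; g ≡ 0 at y ∈ {4}; common: {4}.
  x = 1: f ≡ 0 at y ∈ {0}; g ≡ 0 at y ∈ {6}; common: ∅.
  x = 2: f ≡ 0 at y ∈ {3}; g ≡ 0 at y ∈ {6}; common: ∅.
  x = 3: f ≡ 0 at y ∈ {6}; g ≡ 0 at y ∈ {2}; common: ∅.
  x = 4: f ≡ 0 at y ∈ {2}; g ≡ 0 at y ∈ {2}; common: {2}.
  x = 5: f ≡ 0 at y ∈ {5}; g ≡ 0 at y ∈ {4}; common: ∅.
  x = 6: f ≡ 0 at y ∈ {1}; g ≡ 0 at y ∈ ∅; common: ∅.
Collecting: common zeros = {(0, 4), (4, 2)}, so the count is 2.
Comparison with the Bézout bound: 2 ≤ 2 = deg(f)·deg(g), as expected for curves with no common component (the bound is attained).


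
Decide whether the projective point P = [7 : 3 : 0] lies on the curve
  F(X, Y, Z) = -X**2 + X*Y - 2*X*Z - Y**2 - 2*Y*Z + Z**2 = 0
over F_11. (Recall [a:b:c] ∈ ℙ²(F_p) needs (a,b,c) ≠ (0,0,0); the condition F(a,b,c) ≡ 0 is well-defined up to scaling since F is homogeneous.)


F(7,3,0) ≡ 7 (mod 11); P is NOT on the curve.

Evaluate F(7, 3, 0) term-by-term (mod 11).
  -X**2 ↦ -1·49·1·1 = -49
  X*Y ↦ 1·7·3·1 = 21
  -2*X*Z ↦ -2·7·1·0 = 0
  -Y**2 ↦ -1·1·9·1 = -9
  -2*Y*Z ↦ -2·1·3·0 = 0
  Z**2 ↦ 1·1·1·0 = 0
Sum: F(7, 3, 0) = (-49) + (21) + (0) + (-9) + (0) + (0) = -37.
Reducing mod 11: -37 ≡ 7 (mod 11).
Since F(a, b, c) ≡ 7 ≠ 0 (mod 11), P does NOT lie on the curve.


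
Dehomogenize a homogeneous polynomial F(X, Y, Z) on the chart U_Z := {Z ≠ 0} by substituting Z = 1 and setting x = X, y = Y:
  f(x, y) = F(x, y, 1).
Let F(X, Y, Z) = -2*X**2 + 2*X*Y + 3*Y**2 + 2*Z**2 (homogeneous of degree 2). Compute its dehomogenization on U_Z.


f(x, y) = -2*x**2 + 2*x*y + 3*y**2 + 2

On U_Z we set Z = 1. Each monomial c·X^i·Y^j·Z^k in F becomes c·x^i·y^j·1^k = c·x^i·y^j.
Substituting Z = 1: F(X, Y, 1) = -2*x**2 + 2*x*y + 3*y**2 + 2.
Note: deg(f) ≤ deg(F) = 2; strict inequality happens when F is divisible by Z (lost terms).


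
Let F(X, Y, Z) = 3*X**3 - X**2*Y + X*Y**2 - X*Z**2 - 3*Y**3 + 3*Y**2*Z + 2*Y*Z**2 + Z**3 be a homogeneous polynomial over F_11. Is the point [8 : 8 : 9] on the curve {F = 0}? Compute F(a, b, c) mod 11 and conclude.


F(8,8,9) ≡ 3 (mod 11); P is NOT on the curve.

Evaluate F(8, 8, 9) term-by-term (mod 11).
  3*X**3 ↦ 3·512·1·1 = 1536
  -X**2*Y ↦ -1·64·8·1 = -512
  X*Y**2 ↦ 1·8·64·1 = 512
  -X*Z**2 ↦ -1·8·1·81 = -648
  -3*Y**3 ↦ -3·1·512·1 = -1536
  3*Y**2*Z ↦ 3·1·64·9 = 1728
  2*Y*Z**2 ↦ 2·1·8·81 = 1296
  Z**3 ↦ 1·1·1·729 = 729
Sum: F(8, 8, 9) = (1536) + (-512) + (512) + (-648) + (-1536) + (1728) + (1296) + (729) = 3105.
Reducing mod 11: 3105 ≡ 3 (mod 11).
Since F(a, b, c) ≡ 3 ≠ 0 (mod 11), P does NOT lie on the curve.


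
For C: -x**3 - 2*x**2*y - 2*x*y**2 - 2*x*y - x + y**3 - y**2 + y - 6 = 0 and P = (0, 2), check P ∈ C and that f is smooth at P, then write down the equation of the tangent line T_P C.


Tangent line at P: -13*x + 9*y - 18 = 0.

Step 1: f(0, 2) = 0, so P lies on C.
Step 2: partial derivatives
  f_x(x, y) = -3*x**2 - 4*x*y - 2*y**2 - 2*y - 1, f_y(x, y) = -2*x**2 - 4*x*y - 2*x + 3*y**2 - 2*y + 1.
  f_x(P) = -13, f_y(P) = 9 (gradient nonzero, so P is smooth).
Step 3: tangent line at P: -13·(x − 0) + 9·(y − 2) = 0.
Expanding: -13*x + 9*y - 18 = 0.


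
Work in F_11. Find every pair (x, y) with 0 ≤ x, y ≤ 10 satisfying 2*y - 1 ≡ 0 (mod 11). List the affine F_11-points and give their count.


Affine F_11-points: {(0, 6), (1, 6), (2, 6), (3, 6), (4, 6), (5, 6), (6, 6), (7, 6), (8, 6), (9, 6), (10, 6)}; count = 11.

For each of the 121 pairs (x, y) ∈ F_11², evaluate f(x, y) mod 11. Record the zeros.
  x = 0: [0↦10, 1↦1, 2↦3, 3↦5, 4↦7, 5↦9, 6↦0, 7↦2, 8↦4, 9↦6, 10↦8]  zeros at y ∈ {6}
  x = 1: [0↦10, 1↦1, 2↦3, 3↦5, 4↦7, 5↦9, 6↦0, 7↦2, 8↦4, 9↦6, 10↦8]  zeros at y ∈ {6}
  x = 2: [0↦10, 1↦1, 2↦3, 3↦5, 4↦7, 5↦9, 6↦0, 7↦2, 8↦4, 9↦6, 10↦8]  zeros at y ∈ {6}
  x = 3: [0↦10, 1↦1, 2↦3, 3↦5, 4↦7, 5↦9, 6↦0, 7↦2, 8↦4, 9↦6, 10↦8]  zeros at y ∈ {6}
  x = 4: [0↦10, 1↦1, 2↦3, 3↦5, 4↦7, 5↦9, 6↦0, 7↦2, 8↦4, 9↦6, 10↦8]  zeros at y ∈ {6}
  x = 5: [0↦10, 1↦1, 2↦3, 3↦5, 4↦7, 5↦9, 6↦0, 7↦2, 8↦4, 9↦6, 10↦8]  zeros at y ∈ {6}
  x = 6: [0↦10, 1↦1, 2↦3, 3↦5, 4↦7, 5↦9, 6↦0, 7↦2, 8↦4, 9↦6, 10↦8]  zeros at y ∈ {6}
  x = 7: [0↦10, 1↦1, 2↦3, 3↦5, 4↦7, 5↦9, 6↦0, 7↦2, 8↦4, 9↦6, 10↦8]  zeros at y ∈ {6}
  x = 8: [0↦10, 1↦1, 2↦3, 3↦5, 4↦7, 5↦9, 6↦0, 7↦2, 8↦4, 9↦6, 10↦8]  zeros at y ∈ {6}
  x = 9: [0↦10, 1↦1, 2↦3, 3↦5, 4↦7, 5↦9, 6↦0, 7↦2, 8↦4, 9↦6, 10↦8]  zeros at y ∈ {6}
  x = 10: [0↦10, 1↦1, 2↦3, 3↦5, 4↦7, 5↦9, 6↦0, 7↦2, 8↦4, 9↦6, 10↦8]  zeros at y ∈ {6}
Collecting zeros: affine points = {(0, 6), (1, 6), (2, 6), (3, 6), (4, 6), (5, 6), (6, 6), (7, 6), (8, 6), (9, 6), (10, 6)}.
Total count |C(F_11)_aff| = 11.


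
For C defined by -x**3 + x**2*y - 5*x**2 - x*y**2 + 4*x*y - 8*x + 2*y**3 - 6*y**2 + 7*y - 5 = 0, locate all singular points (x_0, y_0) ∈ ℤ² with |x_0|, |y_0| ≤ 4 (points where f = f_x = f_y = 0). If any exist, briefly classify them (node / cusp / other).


Singular points: {(-1, 1)}; classification: node.

Compute partial derivatives:
  f_x = -3*x**2 + 2*x*y - 10*x - y**2 + 4*y - 8.
  f_y = x**2 - 2*x*y + 4*x + 6*y**2 - 12*y + 7.
Scan x_0 ∈ {−4, ..., 4}. For each x_0, f_y(x_0, y) is a polynomial in y; find its integer roots y ∈ {−4, ..., 4}, then test f_x and f at those candidates.
  x = -4: f_y(-4, y) = 6*y**2 - 4*y + 7; no integer root y with |y| ≤ 4.
  x = -3: f_y(-3, y) = 6*y**2 - 6*y + 4; no integer root y with |y| ≤ 4.
  x = -2: f_y(-2, y) = 6*y**2 - 8*y + 3; no integer root y with |y| ≤ 4.
  x = -1: f_y(-1, y) = 6*y**2 - 10*y + 4; vanishes at y ∈ {1}. (-1, 1): f_x = 0, f = 0 — SINGULAR.
  x = 0: f_y(0, y) = 6*y**2 - 12*y + 7; no integer root y with |y| ≤ 4.
  x = 1: f_y(1, y) = 6*y**2 - 14*y + 12; no integer root y with |y| ≤ 4.
  x = 2: f_y(2, y) = 6*y**2 - 16*y + 19; no integer root y with |y| ≤ 4.
  x = 3: f_y(3, y) = 6*y**2 - 18*y + 28; no integer root y with |y| ≤ 4.
  x = 4: f_y(4, y) = 6*y**2 - 20*y + 39; no integer root y with |y| ≤ 4.
Only singular point on the grid: (-1, 1).
Classify: substitute x = -1 + u, y = 1 + v and expand: f = -u**3 + u**2*v - u**2 - u*v**2 + 2*v**3 + v**2.
No constant or linear terms (consistent with a singular point). Quadratic part: -u**2 + v**2. Cubic part: -u**3 + u**2*v - u*v**2 + 2*v**3.
The quadratic part v**2 - u**2 = (v − u)(v + u) splits into two distinct linear factors, so there are two distinct tangent lines y − 1 = ±(x − -1) — this is a node (ordinary double point).
Classification: node.


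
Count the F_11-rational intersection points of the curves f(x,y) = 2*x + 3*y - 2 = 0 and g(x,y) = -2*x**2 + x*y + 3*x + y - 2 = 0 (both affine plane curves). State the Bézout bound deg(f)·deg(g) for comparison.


Common zeros: ∅; count = 0; Bézout bound = 2.

deg(f) = 1, deg(g) = 2, so Bézout bound = 2.
Scan x ∈ F_11. For each x, list the y ∈ F_11 with f(x, y) ≡ 0 and those with g(x, y) ≡ 0 (mod 11); the common zeros in that column are the intersection.
  x = 0: f ≡ 0 at y ∈ {8}; g ≡ 0 at y ∈ {2}; common: ∅.
  x = 1: f ≡ 0 at y ∈ {0}; g ≡ 0 at y ∈ {6}; common: ∅.
  x = 2: f ≡ 0 at y ∈ {3}; g ≡ 0 at y ∈ {5}; common: ∅.
  x = 3: f ≡ 0 at y ∈ {6}; g ≡ 0 at y ∈ {0}; common: ∅.
  x = 4: f ≡ 0 at y ∈ {9}; g ≡ 0 at y ∈ {0}; common: ∅.
  x = 5: f ≡ 0 at y ∈ {1}; g ≡ 0 at y ∈ {8}; common: ∅.
  x = 6: f ≡ 0 at y ∈ {4}; g ≡ 0 at y ∈ {8}; common: ∅.
  x = 7: f ≡ 0 at y ∈ {7}; g ≡ 0 at y ∈ {3}; common: ∅.
  x = 8: f ≡ 0 at y ∈ {10}; g ≡ 0 at y ∈ {2}; common: ∅.
  x = 9: f ≡ 0 at y ∈ {2}; g ≡ 0 at y ∈ {6}; common: ∅.
  x = 10: f ≡ 0 at y ∈ {5}; g ≡ 0 at y ∈ ∅; common: ∅.
Collecting: common zeros = ∅, so the count is 0.
Comparison with the Bézout bound: 0 ≤ 2 = deg(f)·deg(g), as expected for curves with no common component (the affine F_11-count falls short of the bound because intersections may lie at infinity, over extension fields, or carry multiplicity).


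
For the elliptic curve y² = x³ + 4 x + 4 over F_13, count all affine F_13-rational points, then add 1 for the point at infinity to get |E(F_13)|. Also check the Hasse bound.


Affine points = {(0, 2), (0, 11), (1, 3), (1, 10), (3, 2), (3, 11), (6, 6), (6, 7), (10, 2), (10, 11), (11, 1), (11, 12), (12, 5), (12, 8)}; affine count = 14; |E(F_13)| = 15.

Discriminant check: Δ ∝ 4a³ + 27b² = 4·4³ + 27·4² = 4·64 + 27·16 ≡ 12 (mod 13). Nonzero ⇒ E is nonsingular.
For each x ∈ F_13, compute rhs = x³ + 4·x + 4 mod 13, then count y ∈ F_13 with y² ≡ rhs.
  x = 0: rhs = 4, matching y values: 2, 11 (2 points).
  x = 1: rhs = 9, matching y values: 3, 10 (2 points).
  x = 2: rhs = 7, matching y values: none (0 points).
  x = 3: rhs = 4, matching y values: 2, 11 (2 points).
  x = 4: rhs = 6, matching y values: none (0 points).
  x = 5: rhs = 6, matching y values: none (0 points).
  x = 6: rhs = 10, matching y values: 6, 7 (2 points).
  x = 7: rhs = 11, matching y values: none (0 points).
  x = 8: rhs = 2, matching y values: none (0 points).
  x = 9: rhs = 2, matching y values: none (0 points).
  x = 10: rhs = 4, matching y values: 2, 11 (2 points).
  x = 11: rhs = 1, matching y values: 1, 12 (2 points).
  x = 12: rhs = 12, matching y values: 5, 8 (2 points).
Total affine count: 14.
Full point count |E(F_13)| = 14 + 1 = 15.
Hasse bound: |15 − (13+1)| = |1| = 1 ≤ 2√13 ≈ 7.2111 ✓.


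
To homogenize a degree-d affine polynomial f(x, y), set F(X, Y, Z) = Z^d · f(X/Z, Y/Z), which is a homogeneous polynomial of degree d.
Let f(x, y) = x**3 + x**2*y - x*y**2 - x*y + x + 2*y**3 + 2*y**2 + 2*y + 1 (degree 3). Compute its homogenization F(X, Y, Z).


F(X, Y, Z) = X**3 + X**2*Y - X*Y**2 - X*Y*Z + X*Z**2 + 2*Y**3 + 2*Y**2*Z + 2*Y*Z**2 + Z**3

deg(f) = 3.
Substitute x = X/Z, y = Y/Z into f, then multiply by Z^3.
  monomial 1·x^3·y^0 ↦ 1·X^3·Y^0·Z^0.
  monomial 1·x^2·y^1 ↦ 1·X^2·Y^1·Z^0.
  monomial -1·x^1·y^2 ↦ -1·X^1·Y^2·Z^0.
  monomial -1·x^1·y^1 ↦ -1·X^1·Y^1·Z^1.
  monomial 1·x^1·y^0 ↦ 1·X^1·Y^0·Z^2.
  monomial 2·x^0·y^3 ↦ 2·X^0·Y^3·Z^0.
  monomial 2·x^0·y^2 ↦ 2·X^0·Y^2·Z^1.
  monomial 2·x^0·y^1 ↦ 2·X^0·Y^1·Z^2.
  monomial 1·x^0·y^0 ↦ 1·X^0·Y^0·Z^3.
Collecting: F(X, Y, Z) = X**3 + X**2*Y - X*Y**2 - X*Y*Z + X*Z**2 + 2*Y**3 + 2*Y**2*Z + 2*Y*Z**2 + Z**3.


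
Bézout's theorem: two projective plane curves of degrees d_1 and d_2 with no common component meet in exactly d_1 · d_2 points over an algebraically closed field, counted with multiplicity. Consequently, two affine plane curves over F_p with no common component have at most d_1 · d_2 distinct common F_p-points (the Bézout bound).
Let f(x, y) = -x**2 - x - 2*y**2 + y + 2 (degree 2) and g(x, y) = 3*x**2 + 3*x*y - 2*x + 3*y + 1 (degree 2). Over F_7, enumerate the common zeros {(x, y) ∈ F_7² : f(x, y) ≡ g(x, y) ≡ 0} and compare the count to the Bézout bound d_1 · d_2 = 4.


Common zeros: {(2, 6)}; count = 1; Bézout bound = 4.

deg(f) = 2, deg(g) = 2, so Bézout bound = 4.
Scan x ∈ F_7. For each x, list the y ∈ F_7 with f(x, y) ≡ 0 and those with g(x, y) ≡ 0 (mod 7); the common zeros in that column are the intersection.
  x = 0: f ≡ 0 at y ∈ ∅; g ≡ 0 at y ∈ {2}; common: ∅.
  x = 1: f ≡ 0 at y ∈ {0, 4}; g ≡ 0 at y ∈ {2}; common: ∅.
  x = 2: f ≡ 0 at y ∈ {5, 6}; g ≡ 0 at y ∈ {6}; common: {6}.
  x = 3: f ≡ 0 at y ∈ ∅; g ≡ 0 at y ∈ {4}; common: ∅.
  x = 4: f ≡ 0 at y ∈ {5, 6}; g ≡ 0 at y ∈ {1}; common: ∅.
  x = 5: f ≡ 0 at y ∈ {0, 4}; g ≡ 0 at y ∈ {1}; common: ∅.
  x = 6: f ≡ 0 at y ∈ ∅; g ≡ 0 at y ∈ ∅; common: ∅.
Collecting: common zeros = {(2, 6)}, so the count is 1.
Comparison with the Bézout bound: 1 ≤ 4 = deg(f)·deg(g), as expected for curves with no common component (the affine F_7-count falls short of the bound because intersections may lie at infinity, over extension fields, or carry multiplicity).


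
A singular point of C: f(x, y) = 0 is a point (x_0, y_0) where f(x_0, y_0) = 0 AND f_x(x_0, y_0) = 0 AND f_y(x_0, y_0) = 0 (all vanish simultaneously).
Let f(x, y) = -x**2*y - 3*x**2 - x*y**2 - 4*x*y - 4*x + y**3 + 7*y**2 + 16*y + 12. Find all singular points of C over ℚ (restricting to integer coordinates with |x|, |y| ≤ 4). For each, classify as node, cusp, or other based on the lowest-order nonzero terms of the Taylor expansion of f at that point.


Singular points: {(0, -2)}; classification: node.

Compute partial derivatives:
  f_x = -2*x*y - 6*x - y**2 - 4*y - 4.
  f_y = -x**2 - 2*x*y - 4*x + 3*y**2 + 14*y + 16.
Scan x_0 ∈ {−4, ..., 4}. For each x_0, f_y(x_0, y) is a polynomial in y; find its integer roots y ∈ {−4, ..., 4}, then test f_x and f at those candidates.
  x = -4: f_y(-4, y) = 3*y**2 + 22*y + 16; no integer root y with |y| ≤ 4.
  x = -3: f_y(-3, y) = 3*y**2 + 20*y + 19; no integer root y with |y| ≤ 4.
  x = -2: f_y(-2, y) = 3*y**2 + 18*y + 20; no integer root y with |y| ≤ 4.
  x = -1: f_y(-1, y) = 3*y**2 + 16*y + 19; no integer root y with |y| ≤ 4.
  x = 0: f_y(0, y) = 3*y**2 + 14*y + 16; vanishes at y ∈ {-2}. (0, -2): f_x = 0, f = 0 — SINGULAR.
  x = 1: f_y(1, y) = 3*y**2 + 12*y + 11; no integer root y with |y| ≤ 4.
  x = 2: f_y(2, y) = 3*y**2 + 10*y + 4; no integer root y with |y| ≤ 4.
  x = 3: f_y(3, y) = 3*y**2 + 8*y - 5; no integer root y with |y| ≤ 4.
  x = 4: f_y(4, y) = 3*y**2 + 6*y - 16; no integer root y with |y| ≤ 4.
Only singular point on the grid: (0, -2).
Classify: substitute x = 0 + u, y = -2 + v and expand: f = -u**2*v - u**2 - u*v**2 + v**3 + v**2.
No constant or linear terms (consistent with a singular point). Quadratic part: -u**2 + v**2. Cubic part: -u**2*v - u*v**2 + v**3.
The quadratic part v**2 - u**2 = (v − u)(v + u) splits into two distinct linear factors, so there are two distinct tangent lines y − -2 = ±(x − 0) — this is a node (ordinary double point).
Classification: node.


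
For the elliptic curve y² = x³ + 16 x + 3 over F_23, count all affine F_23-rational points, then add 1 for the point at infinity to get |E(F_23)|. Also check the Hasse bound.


Affine points = {(0, 7), (0, 16), (3, 3), (3, 20), (4, 4), (4, 19), (5, 1), (5, 22), (6, 4), (6, 19), (9, 5), (9, 18), (10, 6), (10, 17), (13, 4), (13, 19), (14, 2), (14, 21), (16, 10), (16, 13), (17, 6), (17, 17), (19, 6), (19, 17), (21, 3), (21, 20), (22, 3), (22, 20)}; affine count = 28; |E(F_23)| = 29.

Discriminant check: Δ ∝ 4a³ + 27b² = 4·16³ + 27·3² = 4·4096 + 27·9 ≡ 21 (mod 23). Nonzero ⇒ E is nonsingular.
For each x ∈ F_23, compute rhs = x³ + 16·x + 3 mod 23, then count y ∈ F_23 with y² ≡ rhs.
  x = 0: rhs = 3, matching y values: 7, 16 (2 points).
  x = 1: rhs = 20, matching y values: none (0 points).
  x = 2: rhs = 20, matching y values: none (0 points).
  x = 3: rhs = 9, matching y values: 3, 20 (2 points).
  x = 4: rhs = 16, matching y values: 4, 19 (2 points).
  x = 5: rhs = 1, matching y values: 1, 22 (2 points).
  x = 6: rhs = 16, matching y values: 4, 19 (2 points).
  x = 7: rhs = 21, matching y values: none (0 points).
  x = 8: rhs = 22, matching y values: none (0 points).
  x = 9: rhs = 2, matching y values: 5, 18 (2 points).
  x = 10: rhs = 13, matching y values: 6, 17 (2 points).
  x = 11: rhs = 15, matching y values: none (0 points).
  x = 12: rhs = 14, matching y values: none (0 points).
  x = 13: rhs = 16, matching y values: 4, 19 (2 points).
  x = 14: rhs = 4, matching y values: 2, 21 (2 points).
  x = 15: rhs = 7, matching y values: none (0 points).
  x = 16: rhs = 8, matching y values: 10, 13 (2 points).
  x = 17: rhs = 13, matching y values: 6, 17 (2 points).
  x = 18: rhs = 5, matching y values: none (0 points).
  x = 19: rhs = 13, matching y values: 6, 17 (2 points).
  x = 20: rhs = 20, matching y values: none (0 points).
  x = 21: rhs = 9, matching y values: 3, 20 (2 points).
  x = 22: rhs = 9, matching y values: 3, 20 (2 points).
Total affine count: 28.
Full point count |E(F_23)| = 28 + 1 = 29.
Hasse bound: |29 − (23+1)| = |5| = 5 ≤ 2√23 ≈ 9.5917 ✓.


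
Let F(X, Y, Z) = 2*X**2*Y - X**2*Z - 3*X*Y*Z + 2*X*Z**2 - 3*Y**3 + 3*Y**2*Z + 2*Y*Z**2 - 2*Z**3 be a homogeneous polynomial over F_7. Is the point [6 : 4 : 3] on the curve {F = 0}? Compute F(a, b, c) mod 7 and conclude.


F(6,4,3) ≡ 0 (mod 7); P is on the curve.

Evaluate F(6, 4, 3) term-by-term (mod 7).
  2*X**2*Y ↦ 2·36·4·1 = 288
  -X**2*Z ↦ -1·36·1·3 = -108
  -3*X*Y*Z ↦ -3·6·4·3 = -216
  2*X*Z**2 ↦ 2·6·1·9 = 108
  -3*Y**3 ↦ -3·1·64·1 = -192
  3*Y**2*Z ↦ 3·1·16·3 = 144
  2*Y*Z**2 ↦ 2·1·4·9 = 72
  -2*Z**3 ↦ -2·1·1·27 = -54
Sum: F(6, 4, 3) = (288) + (-108) + (-216) + (108) + (-192) + (144) + (72) + (-54) = 42.
Reducing mod 7: 42 ≡ 0 (mod 7).
Since F(a, b, c) ≡ 0 (mod 7), P lies on the curve.


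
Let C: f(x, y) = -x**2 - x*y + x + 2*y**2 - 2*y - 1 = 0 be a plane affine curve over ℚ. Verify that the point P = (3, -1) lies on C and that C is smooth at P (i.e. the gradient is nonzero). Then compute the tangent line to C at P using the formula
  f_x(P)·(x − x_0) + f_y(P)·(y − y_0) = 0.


Tangent line at P: -4*x - 9*y + 3 = 0.

Step 1: f(3, -1) = 0, so P lies on C.
Step 2: partial derivatives
  f_x(x, y) = -2*x - y + 1, f_y(x, y) = -x + 4*y - 2.
  f_x(P) = -4, f_y(P) = -9 (gradient nonzero, so P is smooth).
Step 3: tangent line at P: -4·(x − 3) + -9·(y − -1) = 0.
Expanding: -4*x - 9*y + 3 = 0.


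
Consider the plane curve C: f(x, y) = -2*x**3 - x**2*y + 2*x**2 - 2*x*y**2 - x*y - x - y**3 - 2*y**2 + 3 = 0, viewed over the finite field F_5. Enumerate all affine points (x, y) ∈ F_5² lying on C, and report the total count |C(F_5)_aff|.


Affine F_5-points: {(0, 1), (1, 1), (2, 1), (3, 2), (4, 2)}; count = 5.

For each of the 25 pairs (x, y) ∈ F_5², evaluate f(x, y) mod 5. Record the zeros.
  x = 0: [0↦3, 1↦0, 2↦2, 3↦3, 4↦2]  zeros at y ∈ {1}
  x = 1: [0↦2, 1↦0, 2↦4, 3↦3, 4↦1]  zeros at y ∈ {1}
  x = 2: [0↦3, 1↦0, 2↦4, 3↦4, 4↦4]  zeros at y ∈ {1}
  x = 3: [0↦4, 1↦3, 2↦0, 3↦4, 4↦4]  zeros at y ∈ {2}
  x = 4: [0↦3, 1↦2, 2↦0, 3↦1, 4↦4]  zeros at y ∈ {2}
Collecting zeros: affine points = {(0, 1), (1, 1), (2, 1), (3, 2), (4, 2)}.
Total count |C(F_5)_aff| = 5.
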